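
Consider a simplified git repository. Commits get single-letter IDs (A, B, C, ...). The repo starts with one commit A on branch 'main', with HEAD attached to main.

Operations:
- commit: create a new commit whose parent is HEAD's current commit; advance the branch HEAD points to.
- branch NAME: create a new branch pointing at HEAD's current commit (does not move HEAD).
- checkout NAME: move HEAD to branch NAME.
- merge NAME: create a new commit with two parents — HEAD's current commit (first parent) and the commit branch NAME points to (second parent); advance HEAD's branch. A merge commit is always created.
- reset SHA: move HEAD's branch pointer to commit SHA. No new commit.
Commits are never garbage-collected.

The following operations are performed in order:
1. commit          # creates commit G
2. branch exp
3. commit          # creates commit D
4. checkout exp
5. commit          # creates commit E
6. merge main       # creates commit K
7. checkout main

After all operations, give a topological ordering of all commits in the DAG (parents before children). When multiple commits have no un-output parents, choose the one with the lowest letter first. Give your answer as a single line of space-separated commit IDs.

Answer: A G D E K

Derivation:
After op 1 (commit): HEAD=main@G [main=G]
After op 2 (branch): HEAD=main@G [exp=G main=G]
After op 3 (commit): HEAD=main@D [exp=G main=D]
After op 4 (checkout): HEAD=exp@G [exp=G main=D]
After op 5 (commit): HEAD=exp@E [exp=E main=D]
After op 6 (merge): HEAD=exp@K [exp=K main=D]
After op 7 (checkout): HEAD=main@D [exp=K main=D]
commit A: parents=[]
commit D: parents=['G']
commit E: parents=['G']
commit G: parents=['A']
commit K: parents=['E', 'D']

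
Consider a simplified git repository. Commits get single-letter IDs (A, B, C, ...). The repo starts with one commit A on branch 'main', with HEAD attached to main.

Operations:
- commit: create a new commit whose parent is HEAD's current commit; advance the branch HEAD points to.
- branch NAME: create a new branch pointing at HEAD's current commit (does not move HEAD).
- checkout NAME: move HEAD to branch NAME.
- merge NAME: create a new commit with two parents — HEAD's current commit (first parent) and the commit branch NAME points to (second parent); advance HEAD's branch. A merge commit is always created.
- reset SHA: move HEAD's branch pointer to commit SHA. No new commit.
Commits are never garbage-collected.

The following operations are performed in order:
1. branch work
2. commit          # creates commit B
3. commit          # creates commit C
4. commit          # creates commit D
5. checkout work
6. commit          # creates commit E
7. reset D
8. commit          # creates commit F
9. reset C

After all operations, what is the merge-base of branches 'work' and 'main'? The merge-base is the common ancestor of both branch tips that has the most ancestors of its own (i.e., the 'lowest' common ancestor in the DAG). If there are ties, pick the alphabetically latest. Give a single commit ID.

Answer: C

Derivation:
After op 1 (branch): HEAD=main@A [main=A work=A]
After op 2 (commit): HEAD=main@B [main=B work=A]
After op 3 (commit): HEAD=main@C [main=C work=A]
After op 4 (commit): HEAD=main@D [main=D work=A]
After op 5 (checkout): HEAD=work@A [main=D work=A]
After op 6 (commit): HEAD=work@E [main=D work=E]
After op 7 (reset): HEAD=work@D [main=D work=D]
After op 8 (commit): HEAD=work@F [main=D work=F]
After op 9 (reset): HEAD=work@C [main=D work=C]
ancestors(work=C): ['A', 'B', 'C']
ancestors(main=D): ['A', 'B', 'C', 'D']
common: ['A', 'B', 'C']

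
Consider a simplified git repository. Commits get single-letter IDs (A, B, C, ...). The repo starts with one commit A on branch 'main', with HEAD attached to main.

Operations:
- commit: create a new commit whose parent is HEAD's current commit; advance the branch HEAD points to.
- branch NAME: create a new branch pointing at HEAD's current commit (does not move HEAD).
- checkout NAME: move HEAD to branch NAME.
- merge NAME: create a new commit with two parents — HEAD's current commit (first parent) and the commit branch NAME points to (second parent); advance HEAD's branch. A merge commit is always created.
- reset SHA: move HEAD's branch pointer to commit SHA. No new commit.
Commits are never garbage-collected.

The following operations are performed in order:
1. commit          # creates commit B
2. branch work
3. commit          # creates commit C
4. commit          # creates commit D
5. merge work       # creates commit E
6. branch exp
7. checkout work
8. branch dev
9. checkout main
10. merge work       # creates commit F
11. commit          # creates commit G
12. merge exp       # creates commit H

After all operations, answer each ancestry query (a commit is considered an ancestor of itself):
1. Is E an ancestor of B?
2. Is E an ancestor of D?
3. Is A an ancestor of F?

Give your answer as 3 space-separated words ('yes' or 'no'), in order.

Answer: no no yes

Derivation:
After op 1 (commit): HEAD=main@B [main=B]
After op 2 (branch): HEAD=main@B [main=B work=B]
After op 3 (commit): HEAD=main@C [main=C work=B]
After op 4 (commit): HEAD=main@D [main=D work=B]
After op 5 (merge): HEAD=main@E [main=E work=B]
After op 6 (branch): HEAD=main@E [exp=E main=E work=B]
After op 7 (checkout): HEAD=work@B [exp=E main=E work=B]
After op 8 (branch): HEAD=work@B [dev=B exp=E main=E work=B]
After op 9 (checkout): HEAD=main@E [dev=B exp=E main=E work=B]
After op 10 (merge): HEAD=main@F [dev=B exp=E main=F work=B]
After op 11 (commit): HEAD=main@G [dev=B exp=E main=G work=B]
After op 12 (merge): HEAD=main@H [dev=B exp=E main=H work=B]
ancestors(B) = {A,B}; E in? no
ancestors(D) = {A,B,C,D}; E in? no
ancestors(F) = {A,B,C,D,E,F}; A in? yes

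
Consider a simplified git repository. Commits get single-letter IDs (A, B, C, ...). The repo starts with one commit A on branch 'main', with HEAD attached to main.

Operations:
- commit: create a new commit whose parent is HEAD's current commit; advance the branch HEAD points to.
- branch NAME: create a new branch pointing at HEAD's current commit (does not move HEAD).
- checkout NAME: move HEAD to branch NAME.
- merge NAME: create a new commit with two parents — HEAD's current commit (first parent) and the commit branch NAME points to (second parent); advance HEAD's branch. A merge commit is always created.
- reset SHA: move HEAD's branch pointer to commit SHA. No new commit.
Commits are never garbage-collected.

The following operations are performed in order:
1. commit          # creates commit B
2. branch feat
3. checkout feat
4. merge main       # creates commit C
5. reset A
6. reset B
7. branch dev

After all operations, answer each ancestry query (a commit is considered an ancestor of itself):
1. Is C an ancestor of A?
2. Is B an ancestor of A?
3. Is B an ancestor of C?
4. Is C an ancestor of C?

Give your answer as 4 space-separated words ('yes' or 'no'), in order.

After op 1 (commit): HEAD=main@B [main=B]
After op 2 (branch): HEAD=main@B [feat=B main=B]
After op 3 (checkout): HEAD=feat@B [feat=B main=B]
After op 4 (merge): HEAD=feat@C [feat=C main=B]
After op 5 (reset): HEAD=feat@A [feat=A main=B]
After op 6 (reset): HEAD=feat@B [feat=B main=B]
After op 7 (branch): HEAD=feat@B [dev=B feat=B main=B]
ancestors(A) = {A}; C in? no
ancestors(A) = {A}; B in? no
ancestors(C) = {A,B,C}; B in? yes
ancestors(C) = {A,B,C}; C in? yes

Answer: no no yes yes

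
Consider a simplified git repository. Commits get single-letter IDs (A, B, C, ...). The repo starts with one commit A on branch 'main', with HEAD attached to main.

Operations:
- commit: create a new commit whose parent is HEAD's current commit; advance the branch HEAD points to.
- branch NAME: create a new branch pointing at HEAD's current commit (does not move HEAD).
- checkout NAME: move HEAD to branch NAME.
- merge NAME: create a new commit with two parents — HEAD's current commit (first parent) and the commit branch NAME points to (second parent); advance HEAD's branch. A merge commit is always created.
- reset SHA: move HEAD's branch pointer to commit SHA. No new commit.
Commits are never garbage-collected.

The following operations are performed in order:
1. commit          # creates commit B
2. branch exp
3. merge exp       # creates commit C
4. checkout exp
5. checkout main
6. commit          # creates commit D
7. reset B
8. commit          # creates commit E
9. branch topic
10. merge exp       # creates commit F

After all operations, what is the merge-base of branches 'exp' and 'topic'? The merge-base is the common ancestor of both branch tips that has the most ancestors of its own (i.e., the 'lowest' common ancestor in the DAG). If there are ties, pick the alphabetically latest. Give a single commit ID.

Answer: B

Derivation:
After op 1 (commit): HEAD=main@B [main=B]
After op 2 (branch): HEAD=main@B [exp=B main=B]
After op 3 (merge): HEAD=main@C [exp=B main=C]
After op 4 (checkout): HEAD=exp@B [exp=B main=C]
After op 5 (checkout): HEAD=main@C [exp=B main=C]
After op 6 (commit): HEAD=main@D [exp=B main=D]
After op 7 (reset): HEAD=main@B [exp=B main=B]
After op 8 (commit): HEAD=main@E [exp=B main=E]
After op 9 (branch): HEAD=main@E [exp=B main=E topic=E]
After op 10 (merge): HEAD=main@F [exp=B main=F topic=E]
ancestors(exp=B): ['A', 'B']
ancestors(topic=E): ['A', 'B', 'E']
common: ['A', 'B']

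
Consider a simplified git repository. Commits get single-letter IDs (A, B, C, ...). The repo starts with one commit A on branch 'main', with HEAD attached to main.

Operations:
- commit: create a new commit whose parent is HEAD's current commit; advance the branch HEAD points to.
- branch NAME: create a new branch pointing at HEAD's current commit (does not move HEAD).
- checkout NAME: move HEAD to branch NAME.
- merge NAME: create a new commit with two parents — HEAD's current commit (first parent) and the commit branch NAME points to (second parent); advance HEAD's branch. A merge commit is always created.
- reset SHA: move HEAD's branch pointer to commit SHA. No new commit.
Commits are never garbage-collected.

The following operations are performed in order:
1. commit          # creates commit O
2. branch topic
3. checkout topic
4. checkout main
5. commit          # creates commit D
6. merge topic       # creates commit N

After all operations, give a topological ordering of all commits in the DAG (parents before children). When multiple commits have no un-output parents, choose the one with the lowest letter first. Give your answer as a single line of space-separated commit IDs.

After op 1 (commit): HEAD=main@O [main=O]
After op 2 (branch): HEAD=main@O [main=O topic=O]
After op 3 (checkout): HEAD=topic@O [main=O topic=O]
After op 4 (checkout): HEAD=main@O [main=O topic=O]
After op 5 (commit): HEAD=main@D [main=D topic=O]
After op 6 (merge): HEAD=main@N [main=N topic=O]
commit A: parents=[]
commit D: parents=['O']
commit N: parents=['D', 'O']
commit O: parents=['A']

Answer: A O D N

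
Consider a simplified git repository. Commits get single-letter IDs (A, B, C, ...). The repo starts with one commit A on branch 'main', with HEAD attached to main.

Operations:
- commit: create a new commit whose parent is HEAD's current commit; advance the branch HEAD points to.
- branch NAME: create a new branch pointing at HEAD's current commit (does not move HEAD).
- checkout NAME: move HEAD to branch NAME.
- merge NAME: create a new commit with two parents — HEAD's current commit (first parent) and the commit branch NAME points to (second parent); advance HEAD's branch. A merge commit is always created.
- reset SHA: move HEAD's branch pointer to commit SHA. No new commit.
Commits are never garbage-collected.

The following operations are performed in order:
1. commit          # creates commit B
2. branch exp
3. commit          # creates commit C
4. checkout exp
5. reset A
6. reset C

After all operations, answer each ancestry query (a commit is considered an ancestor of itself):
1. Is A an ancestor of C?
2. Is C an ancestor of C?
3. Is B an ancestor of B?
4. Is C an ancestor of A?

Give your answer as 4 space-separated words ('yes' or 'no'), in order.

Answer: yes yes yes no

Derivation:
After op 1 (commit): HEAD=main@B [main=B]
After op 2 (branch): HEAD=main@B [exp=B main=B]
After op 3 (commit): HEAD=main@C [exp=B main=C]
After op 4 (checkout): HEAD=exp@B [exp=B main=C]
After op 5 (reset): HEAD=exp@A [exp=A main=C]
After op 6 (reset): HEAD=exp@C [exp=C main=C]
ancestors(C) = {A,B,C}; A in? yes
ancestors(C) = {A,B,C}; C in? yes
ancestors(B) = {A,B}; B in? yes
ancestors(A) = {A}; C in? no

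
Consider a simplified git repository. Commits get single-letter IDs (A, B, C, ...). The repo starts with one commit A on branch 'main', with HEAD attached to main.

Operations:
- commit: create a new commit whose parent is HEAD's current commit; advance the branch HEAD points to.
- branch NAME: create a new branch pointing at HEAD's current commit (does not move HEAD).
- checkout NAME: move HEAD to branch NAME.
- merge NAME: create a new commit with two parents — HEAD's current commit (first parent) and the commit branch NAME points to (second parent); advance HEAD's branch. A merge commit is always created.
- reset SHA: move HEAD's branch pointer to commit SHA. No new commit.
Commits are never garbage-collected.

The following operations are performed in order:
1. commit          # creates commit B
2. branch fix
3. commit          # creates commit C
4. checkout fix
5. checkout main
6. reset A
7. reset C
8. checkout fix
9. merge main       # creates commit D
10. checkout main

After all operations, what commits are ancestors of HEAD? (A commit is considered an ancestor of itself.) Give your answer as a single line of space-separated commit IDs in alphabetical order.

Answer: A B C

Derivation:
After op 1 (commit): HEAD=main@B [main=B]
After op 2 (branch): HEAD=main@B [fix=B main=B]
After op 3 (commit): HEAD=main@C [fix=B main=C]
After op 4 (checkout): HEAD=fix@B [fix=B main=C]
After op 5 (checkout): HEAD=main@C [fix=B main=C]
After op 6 (reset): HEAD=main@A [fix=B main=A]
After op 7 (reset): HEAD=main@C [fix=B main=C]
After op 8 (checkout): HEAD=fix@B [fix=B main=C]
After op 9 (merge): HEAD=fix@D [fix=D main=C]
After op 10 (checkout): HEAD=main@C [fix=D main=C]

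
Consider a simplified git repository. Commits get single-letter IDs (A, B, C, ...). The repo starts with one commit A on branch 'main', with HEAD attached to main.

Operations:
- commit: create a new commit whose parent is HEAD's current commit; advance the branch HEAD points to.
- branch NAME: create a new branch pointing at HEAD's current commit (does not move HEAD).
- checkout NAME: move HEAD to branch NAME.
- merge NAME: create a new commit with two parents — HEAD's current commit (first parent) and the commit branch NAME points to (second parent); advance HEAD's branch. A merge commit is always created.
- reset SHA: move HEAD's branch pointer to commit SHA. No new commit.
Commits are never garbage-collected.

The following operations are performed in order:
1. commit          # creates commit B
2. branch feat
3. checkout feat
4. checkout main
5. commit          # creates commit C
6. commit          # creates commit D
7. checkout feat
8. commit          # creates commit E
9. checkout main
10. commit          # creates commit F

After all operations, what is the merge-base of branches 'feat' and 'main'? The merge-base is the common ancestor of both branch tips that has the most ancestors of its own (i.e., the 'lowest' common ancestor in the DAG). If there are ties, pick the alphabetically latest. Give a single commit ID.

Answer: B

Derivation:
After op 1 (commit): HEAD=main@B [main=B]
After op 2 (branch): HEAD=main@B [feat=B main=B]
After op 3 (checkout): HEAD=feat@B [feat=B main=B]
After op 4 (checkout): HEAD=main@B [feat=B main=B]
After op 5 (commit): HEAD=main@C [feat=B main=C]
After op 6 (commit): HEAD=main@D [feat=B main=D]
After op 7 (checkout): HEAD=feat@B [feat=B main=D]
After op 8 (commit): HEAD=feat@E [feat=E main=D]
After op 9 (checkout): HEAD=main@D [feat=E main=D]
After op 10 (commit): HEAD=main@F [feat=E main=F]
ancestors(feat=E): ['A', 'B', 'E']
ancestors(main=F): ['A', 'B', 'C', 'D', 'F']
common: ['A', 'B']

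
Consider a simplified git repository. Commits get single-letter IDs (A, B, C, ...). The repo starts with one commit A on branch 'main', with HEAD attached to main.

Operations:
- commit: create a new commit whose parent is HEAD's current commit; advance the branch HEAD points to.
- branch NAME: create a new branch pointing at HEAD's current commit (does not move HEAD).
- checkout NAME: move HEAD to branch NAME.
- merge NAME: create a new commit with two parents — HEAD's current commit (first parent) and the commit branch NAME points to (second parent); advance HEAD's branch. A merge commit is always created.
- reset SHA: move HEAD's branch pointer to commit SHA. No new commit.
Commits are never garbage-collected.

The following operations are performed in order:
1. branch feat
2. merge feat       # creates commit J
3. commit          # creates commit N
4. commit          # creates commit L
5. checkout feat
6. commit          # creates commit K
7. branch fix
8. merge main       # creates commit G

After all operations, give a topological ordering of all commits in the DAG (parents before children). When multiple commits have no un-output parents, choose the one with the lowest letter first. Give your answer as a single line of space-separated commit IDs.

After op 1 (branch): HEAD=main@A [feat=A main=A]
After op 2 (merge): HEAD=main@J [feat=A main=J]
After op 3 (commit): HEAD=main@N [feat=A main=N]
After op 4 (commit): HEAD=main@L [feat=A main=L]
After op 5 (checkout): HEAD=feat@A [feat=A main=L]
After op 6 (commit): HEAD=feat@K [feat=K main=L]
After op 7 (branch): HEAD=feat@K [feat=K fix=K main=L]
After op 8 (merge): HEAD=feat@G [feat=G fix=K main=L]
commit A: parents=[]
commit G: parents=['K', 'L']
commit J: parents=['A', 'A']
commit K: parents=['A']
commit L: parents=['N']
commit N: parents=['J']

Answer: A J K N L G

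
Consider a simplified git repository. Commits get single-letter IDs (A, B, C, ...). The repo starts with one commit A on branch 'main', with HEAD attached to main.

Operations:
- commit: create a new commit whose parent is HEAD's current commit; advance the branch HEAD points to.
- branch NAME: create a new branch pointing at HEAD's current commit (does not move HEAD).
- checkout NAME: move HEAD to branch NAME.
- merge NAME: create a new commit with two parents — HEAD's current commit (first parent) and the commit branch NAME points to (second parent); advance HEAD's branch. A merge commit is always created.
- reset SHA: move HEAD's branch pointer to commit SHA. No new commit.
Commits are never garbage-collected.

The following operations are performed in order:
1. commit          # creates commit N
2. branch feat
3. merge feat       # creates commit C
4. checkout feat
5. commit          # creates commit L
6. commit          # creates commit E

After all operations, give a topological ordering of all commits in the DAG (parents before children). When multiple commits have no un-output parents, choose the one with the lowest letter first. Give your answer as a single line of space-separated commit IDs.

After op 1 (commit): HEAD=main@N [main=N]
After op 2 (branch): HEAD=main@N [feat=N main=N]
After op 3 (merge): HEAD=main@C [feat=N main=C]
After op 4 (checkout): HEAD=feat@N [feat=N main=C]
After op 5 (commit): HEAD=feat@L [feat=L main=C]
After op 6 (commit): HEAD=feat@E [feat=E main=C]
commit A: parents=[]
commit C: parents=['N', 'N']
commit E: parents=['L']
commit L: parents=['N']
commit N: parents=['A']

Answer: A N C L E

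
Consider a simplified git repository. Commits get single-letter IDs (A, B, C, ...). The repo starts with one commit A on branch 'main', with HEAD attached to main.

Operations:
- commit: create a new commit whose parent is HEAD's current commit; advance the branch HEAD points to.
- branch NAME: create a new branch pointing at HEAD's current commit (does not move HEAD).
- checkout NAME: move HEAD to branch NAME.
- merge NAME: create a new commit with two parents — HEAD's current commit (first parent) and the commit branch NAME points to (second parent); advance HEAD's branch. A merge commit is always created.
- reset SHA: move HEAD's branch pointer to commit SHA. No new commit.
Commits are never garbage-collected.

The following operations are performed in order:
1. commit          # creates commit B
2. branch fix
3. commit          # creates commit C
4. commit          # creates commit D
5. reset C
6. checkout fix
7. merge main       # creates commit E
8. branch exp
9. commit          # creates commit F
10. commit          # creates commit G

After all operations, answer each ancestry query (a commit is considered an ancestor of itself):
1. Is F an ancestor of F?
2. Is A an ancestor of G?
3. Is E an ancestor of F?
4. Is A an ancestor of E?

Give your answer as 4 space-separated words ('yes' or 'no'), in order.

Answer: yes yes yes yes

Derivation:
After op 1 (commit): HEAD=main@B [main=B]
After op 2 (branch): HEAD=main@B [fix=B main=B]
After op 3 (commit): HEAD=main@C [fix=B main=C]
After op 4 (commit): HEAD=main@D [fix=B main=D]
After op 5 (reset): HEAD=main@C [fix=B main=C]
After op 6 (checkout): HEAD=fix@B [fix=B main=C]
After op 7 (merge): HEAD=fix@E [fix=E main=C]
After op 8 (branch): HEAD=fix@E [exp=E fix=E main=C]
After op 9 (commit): HEAD=fix@F [exp=E fix=F main=C]
After op 10 (commit): HEAD=fix@G [exp=E fix=G main=C]
ancestors(F) = {A,B,C,E,F}; F in? yes
ancestors(G) = {A,B,C,E,F,G}; A in? yes
ancestors(F) = {A,B,C,E,F}; E in? yes
ancestors(E) = {A,B,C,E}; A in? yes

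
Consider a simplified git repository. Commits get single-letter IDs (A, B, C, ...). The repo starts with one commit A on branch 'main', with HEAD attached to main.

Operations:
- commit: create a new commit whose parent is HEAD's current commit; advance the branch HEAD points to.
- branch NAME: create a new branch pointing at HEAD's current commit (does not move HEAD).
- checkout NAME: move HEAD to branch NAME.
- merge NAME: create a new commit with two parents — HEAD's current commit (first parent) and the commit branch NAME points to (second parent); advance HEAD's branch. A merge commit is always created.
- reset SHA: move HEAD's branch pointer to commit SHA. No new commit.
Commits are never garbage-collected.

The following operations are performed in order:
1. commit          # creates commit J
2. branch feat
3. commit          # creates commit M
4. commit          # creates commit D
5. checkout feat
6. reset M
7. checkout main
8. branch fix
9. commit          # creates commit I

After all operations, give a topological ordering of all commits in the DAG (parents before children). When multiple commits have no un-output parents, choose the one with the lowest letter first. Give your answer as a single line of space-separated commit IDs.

After op 1 (commit): HEAD=main@J [main=J]
After op 2 (branch): HEAD=main@J [feat=J main=J]
After op 3 (commit): HEAD=main@M [feat=J main=M]
After op 4 (commit): HEAD=main@D [feat=J main=D]
After op 5 (checkout): HEAD=feat@J [feat=J main=D]
After op 6 (reset): HEAD=feat@M [feat=M main=D]
After op 7 (checkout): HEAD=main@D [feat=M main=D]
After op 8 (branch): HEAD=main@D [feat=M fix=D main=D]
After op 9 (commit): HEAD=main@I [feat=M fix=D main=I]
commit A: parents=[]
commit D: parents=['M']
commit I: parents=['D']
commit J: parents=['A']
commit M: parents=['J']

Answer: A J M D I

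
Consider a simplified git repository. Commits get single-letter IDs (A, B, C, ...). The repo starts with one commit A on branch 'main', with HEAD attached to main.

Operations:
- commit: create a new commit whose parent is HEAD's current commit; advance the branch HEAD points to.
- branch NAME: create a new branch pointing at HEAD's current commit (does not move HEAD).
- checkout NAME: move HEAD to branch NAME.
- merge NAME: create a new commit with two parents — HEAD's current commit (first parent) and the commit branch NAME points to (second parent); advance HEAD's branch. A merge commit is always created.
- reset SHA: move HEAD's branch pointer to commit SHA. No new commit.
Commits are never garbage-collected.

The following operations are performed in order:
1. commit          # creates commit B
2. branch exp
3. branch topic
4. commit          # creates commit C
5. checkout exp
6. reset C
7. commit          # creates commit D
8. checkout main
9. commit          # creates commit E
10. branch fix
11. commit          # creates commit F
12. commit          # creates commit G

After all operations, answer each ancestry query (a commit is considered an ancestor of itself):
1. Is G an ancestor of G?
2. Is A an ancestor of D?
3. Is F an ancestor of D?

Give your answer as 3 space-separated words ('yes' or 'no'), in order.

Answer: yes yes no

Derivation:
After op 1 (commit): HEAD=main@B [main=B]
After op 2 (branch): HEAD=main@B [exp=B main=B]
After op 3 (branch): HEAD=main@B [exp=B main=B topic=B]
After op 4 (commit): HEAD=main@C [exp=B main=C topic=B]
After op 5 (checkout): HEAD=exp@B [exp=B main=C topic=B]
After op 6 (reset): HEAD=exp@C [exp=C main=C topic=B]
After op 7 (commit): HEAD=exp@D [exp=D main=C topic=B]
After op 8 (checkout): HEAD=main@C [exp=D main=C topic=B]
After op 9 (commit): HEAD=main@E [exp=D main=E topic=B]
After op 10 (branch): HEAD=main@E [exp=D fix=E main=E topic=B]
After op 11 (commit): HEAD=main@F [exp=D fix=E main=F topic=B]
After op 12 (commit): HEAD=main@G [exp=D fix=E main=G topic=B]
ancestors(G) = {A,B,C,E,F,G}; G in? yes
ancestors(D) = {A,B,C,D}; A in? yes
ancestors(D) = {A,B,C,D}; F in? no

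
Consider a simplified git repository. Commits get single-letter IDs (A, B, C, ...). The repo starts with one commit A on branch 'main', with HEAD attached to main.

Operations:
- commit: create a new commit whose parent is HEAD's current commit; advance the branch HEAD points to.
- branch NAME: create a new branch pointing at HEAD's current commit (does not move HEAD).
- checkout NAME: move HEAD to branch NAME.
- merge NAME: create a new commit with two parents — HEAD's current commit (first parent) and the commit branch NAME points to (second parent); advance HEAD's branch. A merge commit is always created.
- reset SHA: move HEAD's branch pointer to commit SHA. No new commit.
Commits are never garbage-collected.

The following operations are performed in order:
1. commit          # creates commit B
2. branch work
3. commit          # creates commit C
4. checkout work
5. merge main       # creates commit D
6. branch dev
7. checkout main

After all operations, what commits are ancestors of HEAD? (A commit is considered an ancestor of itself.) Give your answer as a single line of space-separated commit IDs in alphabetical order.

Answer: A B C

Derivation:
After op 1 (commit): HEAD=main@B [main=B]
After op 2 (branch): HEAD=main@B [main=B work=B]
After op 3 (commit): HEAD=main@C [main=C work=B]
After op 4 (checkout): HEAD=work@B [main=C work=B]
After op 5 (merge): HEAD=work@D [main=C work=D]
After op 6 (branch): HEAD=work@D [dev=D main=C work=D]
After op 7 (checkout): HEAD=main@C [dev=D main=C work=D]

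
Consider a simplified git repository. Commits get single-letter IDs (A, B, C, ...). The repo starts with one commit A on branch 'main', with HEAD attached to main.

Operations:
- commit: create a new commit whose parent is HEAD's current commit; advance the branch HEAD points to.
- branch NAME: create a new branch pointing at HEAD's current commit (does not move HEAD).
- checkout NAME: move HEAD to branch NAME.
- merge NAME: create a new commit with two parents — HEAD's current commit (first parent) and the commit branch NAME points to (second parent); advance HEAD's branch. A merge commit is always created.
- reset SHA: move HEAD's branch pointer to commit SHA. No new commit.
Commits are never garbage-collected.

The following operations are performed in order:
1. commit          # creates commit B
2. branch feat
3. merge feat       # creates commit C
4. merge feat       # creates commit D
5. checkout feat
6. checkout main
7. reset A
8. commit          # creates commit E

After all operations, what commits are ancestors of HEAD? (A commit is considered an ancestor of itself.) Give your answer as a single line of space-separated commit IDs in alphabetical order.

After op 1 (commit): HEAD=main@B [main=B]
After op 2 (branch): HEAD=main@B [feat=B main=B]
After op 3 (merge): HEAD=main@C [feat=B main=C]
After op 4 (merge): HEAD=main@D [feat=B main=D]
After op 5 (checkout): HEAD=feat@B [feat=B main=D]
After op 6 (checkout): HEAD=main@D [feat=B main=D]
After op 7 (reset): HEAD=main@A [feat=B main=A]
After op 8 (commit): HEAD=main@E [feat=B main=E]

Answer: A E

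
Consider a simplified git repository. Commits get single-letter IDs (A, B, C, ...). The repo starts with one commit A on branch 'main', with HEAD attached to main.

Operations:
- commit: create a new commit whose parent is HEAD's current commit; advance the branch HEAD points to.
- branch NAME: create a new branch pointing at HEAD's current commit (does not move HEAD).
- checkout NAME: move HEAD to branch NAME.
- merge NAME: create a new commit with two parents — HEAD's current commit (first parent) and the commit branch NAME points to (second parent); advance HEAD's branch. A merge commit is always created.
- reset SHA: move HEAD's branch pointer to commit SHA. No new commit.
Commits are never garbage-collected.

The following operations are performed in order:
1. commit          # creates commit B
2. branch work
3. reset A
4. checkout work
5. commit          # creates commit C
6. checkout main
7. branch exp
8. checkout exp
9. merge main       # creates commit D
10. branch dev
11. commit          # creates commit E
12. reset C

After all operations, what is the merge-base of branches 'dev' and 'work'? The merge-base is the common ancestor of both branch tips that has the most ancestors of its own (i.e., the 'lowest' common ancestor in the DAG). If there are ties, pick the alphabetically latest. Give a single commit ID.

Answer: A

Derivation:
After op 1 (commit): HEAD=main@B [main=B]
After op 2 (branch): HEAD=main@B [main=B work=B]
After op 3 (reset): HEAD=main@A [main=A work=B]
After op 4 (checkout): HEAD=work@B [main=A work=B]
After op 5 (commit): HEAD=work@C [main=A work=C]
After op 6 (checkout): HEAD=main@A [main=A work=C]
After op 7 (branch): HEAD=main@A [exp=A main=A work=C]
After op 8 (checkout): HEAD=exp@A [exp=A main=A work=C]
After op 9 (merge): HEAD=exp@D [exp=D main=A work=C]
After op 10 (branch): HEAD=exp@D [dev=D exp=D main=A work=C]
After op 11 (commit): HEAD=exp@E [dev=D exp=E main=A work=C]
After op 12 (reset): HEAD=exp@C [dev=D exp=C main=A work=C]
ancestors(dev=D): ['A', 'D']
ancestors(work=C): ['A', 'B', 'C']
common: ['A']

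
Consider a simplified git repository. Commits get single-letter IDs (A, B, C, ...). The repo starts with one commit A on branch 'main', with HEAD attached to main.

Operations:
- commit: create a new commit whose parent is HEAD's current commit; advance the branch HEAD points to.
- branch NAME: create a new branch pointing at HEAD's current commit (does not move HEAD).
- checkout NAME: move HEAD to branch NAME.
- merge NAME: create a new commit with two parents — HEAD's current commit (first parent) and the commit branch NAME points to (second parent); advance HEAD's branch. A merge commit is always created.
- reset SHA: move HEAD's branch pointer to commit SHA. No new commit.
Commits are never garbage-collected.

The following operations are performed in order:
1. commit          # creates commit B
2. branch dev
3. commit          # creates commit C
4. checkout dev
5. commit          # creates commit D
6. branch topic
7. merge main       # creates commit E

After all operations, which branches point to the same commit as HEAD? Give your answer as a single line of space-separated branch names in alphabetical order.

After op 1 (commit): HEAD=main@B [main=B]
After op 2 (branch): HEAD=main@B [dev=B main=B]
After op 3 (commit): HEAD=main@C [dev=B main=C]
After op 4 (checkout): HEAD=dev@B [dev=B main=C]
After op 5 (commit): HEAD=dev@D [dev=D main=C]
After op 6 (branch): HEAD=dev@D [dev=D main=C topic=D]
After op 7 (merge): HEAD=dev@E [dev=E main=C topic=D]

Answer: dev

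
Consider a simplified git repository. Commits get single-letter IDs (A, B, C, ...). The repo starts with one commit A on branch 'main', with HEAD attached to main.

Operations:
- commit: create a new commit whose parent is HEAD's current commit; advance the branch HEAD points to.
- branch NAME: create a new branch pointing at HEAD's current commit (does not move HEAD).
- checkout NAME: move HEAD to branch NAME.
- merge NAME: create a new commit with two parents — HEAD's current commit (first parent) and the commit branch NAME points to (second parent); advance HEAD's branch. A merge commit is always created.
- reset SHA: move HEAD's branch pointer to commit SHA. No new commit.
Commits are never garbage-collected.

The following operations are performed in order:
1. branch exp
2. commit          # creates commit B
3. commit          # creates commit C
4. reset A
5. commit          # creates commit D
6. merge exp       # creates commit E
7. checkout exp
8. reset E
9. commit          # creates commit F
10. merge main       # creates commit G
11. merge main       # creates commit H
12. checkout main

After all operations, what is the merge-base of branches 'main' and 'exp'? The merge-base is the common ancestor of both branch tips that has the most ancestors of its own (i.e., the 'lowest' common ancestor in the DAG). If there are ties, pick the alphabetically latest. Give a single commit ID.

After op 1 (branch): HEAD=main@A [exp=A main=A]
After op 2 (commit): HEAD=main@B [exp=A main=B]
After op 3 (commit): HEAD=main@C [exp=A main=C]
After op 4 (reset): HEAD=main@A [exp=A main=A]
After op 5 (commit): HEAD=main@D [exp=A main=D]
After op 6 (merge): HEAD=main@E [exp=A main=E]
After op 7 (checkout): HEAD=exp@A [exp=A main=E]
After op 8 (reset): HEAD=exp@E [exp=E main=E]
After op 9 (commit): HEAD=exp@F [exp=F main=E]
After op 10 (merge): HEAD=exp@G [exp=G main=E]
After op 11 (merge): HEAD=exp@H [exp=H main=E]
After op 12 (checkout): HEAD=main@E [exp=H main=E]
ancestors(main=E): ['A', 'D', 'E']
ancestors(exp=H): ['A', 'D', 'E', 'F', 'G', 'H']
common: ['A', 'D', 'E']

Answer: E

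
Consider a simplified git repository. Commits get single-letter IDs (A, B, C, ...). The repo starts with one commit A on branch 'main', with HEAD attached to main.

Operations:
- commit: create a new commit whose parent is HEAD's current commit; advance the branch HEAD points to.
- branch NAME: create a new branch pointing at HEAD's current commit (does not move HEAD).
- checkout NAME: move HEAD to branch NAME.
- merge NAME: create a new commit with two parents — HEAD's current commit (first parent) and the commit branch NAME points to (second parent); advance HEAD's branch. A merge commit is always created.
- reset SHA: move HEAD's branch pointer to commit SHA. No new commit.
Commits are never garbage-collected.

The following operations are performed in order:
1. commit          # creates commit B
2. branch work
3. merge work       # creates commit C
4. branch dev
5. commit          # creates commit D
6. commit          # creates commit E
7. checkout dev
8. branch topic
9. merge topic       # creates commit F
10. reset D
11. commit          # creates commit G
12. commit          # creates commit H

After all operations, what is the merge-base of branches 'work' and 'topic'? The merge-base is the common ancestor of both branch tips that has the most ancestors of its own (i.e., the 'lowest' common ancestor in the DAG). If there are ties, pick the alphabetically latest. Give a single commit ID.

After op 1 (commit): HEAD=main@B [main=B]
After op 2 (branch): HEAD=main@B [main=B work=B]
After op 3 (merge): HEAD=main@C [main=C work=B]
After op 4 (branch): HEAD=main@C [dev=C main=C work=B]
After op 5 (commit): HEAD=main@D [dev=C main=D work=B]
After op 6 (commit): HEAD=main@E [dev=C main=E work=B]
After op 7 (checkout): HEAD=dev@C [dev=C main=E work=B]
After op 8 (branch): HEAD=dev@C [dev=C main=E topic=C work=B]
After op 9 (merge): HEAD=dev@F [dev=F main=E topic=C work=B]
After op 10 (reset): HEAD=dev@D [dev=D main=E topic=C work=B]
After op 11 (commit): HEAD=dev@G [dev=G main=E topic=C work=B]
After op 12 (commit): HEAD=dev@H [dev=H main=E topic=C work=B]
ancestors(work=B): ['A', 'B']
ancestors(topic=C): ['A', 'B', 'C']
common: ['A', 'B']

Answer: B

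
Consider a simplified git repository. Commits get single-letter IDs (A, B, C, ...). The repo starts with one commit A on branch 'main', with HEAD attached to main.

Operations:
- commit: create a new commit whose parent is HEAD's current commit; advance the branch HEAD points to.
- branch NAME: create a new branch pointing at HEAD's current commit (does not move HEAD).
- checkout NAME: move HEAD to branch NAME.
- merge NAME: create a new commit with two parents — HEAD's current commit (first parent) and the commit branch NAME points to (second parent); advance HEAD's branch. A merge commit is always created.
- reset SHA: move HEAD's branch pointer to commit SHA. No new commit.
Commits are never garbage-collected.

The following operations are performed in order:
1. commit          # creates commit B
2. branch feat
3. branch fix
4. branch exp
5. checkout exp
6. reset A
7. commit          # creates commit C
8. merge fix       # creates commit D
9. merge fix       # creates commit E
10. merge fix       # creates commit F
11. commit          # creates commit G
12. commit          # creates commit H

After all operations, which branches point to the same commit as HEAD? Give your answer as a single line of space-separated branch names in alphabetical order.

After op 1 (commit): HEAD=main@B [main=B]
After op 2 (branch): HEAD=main@B [feat=B main=B]
After op 3 (branch): HEAD=main@B [feat=B fix=B main=B]
After op 4 (branch): HEAD=main@B [exp=B feat=B fix=B main=B]
After op 5 (checkout): HEAD=exp@B [exp=B feat=B fix=B main=B]
After op 6 (reset): HEAD=exp@A [exp=A feat=B fix=B main=B]
After op 7 (commit): HEAD=exp@C [exp=C feat=B fix=B main=B]
After op 8 (merge): HEAD=exp@D [exp=D feat=B fix=B main=B]
After op 9 (merge): HEAD=exp@E [exp=E feat=B fix=B main=B]
After op 10 (merge): HEAD=exp@F [exp=F feat=B fix=B main=B]
After op 11 (commit): HEAD=exp@G [exp=G feat=B fix=B main=B]
After op 12 (commit): HEAD=exp@H [exp=H feat=B fix=B main=B]

Answer: exp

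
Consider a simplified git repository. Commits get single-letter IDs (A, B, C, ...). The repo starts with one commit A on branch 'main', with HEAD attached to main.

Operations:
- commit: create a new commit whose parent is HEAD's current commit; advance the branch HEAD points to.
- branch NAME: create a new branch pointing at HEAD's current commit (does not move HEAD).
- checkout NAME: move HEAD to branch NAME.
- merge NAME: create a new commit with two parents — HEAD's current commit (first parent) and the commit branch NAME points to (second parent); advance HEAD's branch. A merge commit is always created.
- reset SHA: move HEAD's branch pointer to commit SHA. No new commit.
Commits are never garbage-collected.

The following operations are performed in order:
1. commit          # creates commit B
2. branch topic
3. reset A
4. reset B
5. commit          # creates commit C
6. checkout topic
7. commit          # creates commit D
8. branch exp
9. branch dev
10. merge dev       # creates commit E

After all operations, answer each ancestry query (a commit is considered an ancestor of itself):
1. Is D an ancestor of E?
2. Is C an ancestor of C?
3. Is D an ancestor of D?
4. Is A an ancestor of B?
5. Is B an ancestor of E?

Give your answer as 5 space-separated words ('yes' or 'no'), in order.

Answer: yes yes yes yes yes

Derivation:
After op 1 (commit): HEAD=main@B [main=B]
After op 2 (branch): HEAD=main@B [main=B topic=B]
After op 3 (reset): HEAD=main@A [main=A topic=B]
After op 4 (reset): HEAD=main@B [main=B topic=B]
After op 5 (commit): HEAD=main@C [main=C topic=B]
After op 6 (checkout): HEAD=topic@B [main=C topic=B]
After op 7 (commit): HEAD=topic@D [main=C topic=D]
After op 8 (branch): HEAD=topic@D [exp=D main=C topic=D]
After op 9 (branch): HEAD=topic@D [dev=D exp=D main=C topic=D]
After op 10 (merge): HEAD=topic@E [dev=D exp=D main=C topic=E]
ancestors(E) = {A,B,D,E}; D in? yes
ancestors(C) = {A,B,C}; C in? yes
ancestors(D) = {A,B,D}; D in? yes
ancestors(B) = {A,B}; A in? yes
ancestors(E) = {A,B,D,E}; B in? yes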